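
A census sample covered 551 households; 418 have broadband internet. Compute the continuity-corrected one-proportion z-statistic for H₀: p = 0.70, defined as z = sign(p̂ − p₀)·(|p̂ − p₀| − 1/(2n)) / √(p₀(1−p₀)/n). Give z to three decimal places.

z = 2.956

The sample proportion is 418/551 = 0.75862. p̂ − p₀ = 0.058621.
Continuity correction 1/(2n) = 1/1102 = 0.000907.
Corrected numerator: |0.058621| − 0.000907 = 0.057714.
Null standard error: √(0.70·0.30/551) = √0.000381125 = 0.019522.
z = +0.057714/0.019522 = 2.956.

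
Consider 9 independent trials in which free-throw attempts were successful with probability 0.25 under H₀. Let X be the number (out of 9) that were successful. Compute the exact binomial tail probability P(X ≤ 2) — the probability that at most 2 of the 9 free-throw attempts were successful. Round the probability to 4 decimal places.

P = 0.6007

X is binomial with n = 9 and p = 0.25.
P(X ≤ 2) = C(9,0)·0.25^0·0.75^9 + C(9,1)·0.25^1·0.75^8 + C(9,2)·0.25^2·0.75^7.
= 0.075085 + 0.225254 + 0.300339 = 0.6007.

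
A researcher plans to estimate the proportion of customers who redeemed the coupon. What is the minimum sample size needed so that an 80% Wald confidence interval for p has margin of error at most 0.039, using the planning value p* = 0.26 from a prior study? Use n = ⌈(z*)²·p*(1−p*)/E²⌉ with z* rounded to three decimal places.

n = 208

For 80% confidence, z* = 1.282.
p*(1−p*) = 0.26·0.74 = 0.1924.
Required n before rounding: 1.643524 × 0.1924 / 0.039² = 207.899.
⌈207.899⌉ = 208.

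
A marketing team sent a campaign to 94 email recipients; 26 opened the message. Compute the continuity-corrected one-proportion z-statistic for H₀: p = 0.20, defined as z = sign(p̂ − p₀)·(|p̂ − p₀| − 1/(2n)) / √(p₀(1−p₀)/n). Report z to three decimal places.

z = 1.728

The sample proportion is 26/94 = 0.27660. p̂ − p₀ = 0.076596.
Continuity correction 1/(2n) = 1/188 = 0.005319.
Corrected numerator: |0.076596| − 0.005319 = 0.071277.
Under H₀, SE = √(p₀(1−p₀)/n) = √(0.20·0.80/94) = √0.001702128 = 0.041257.
z = (+)0.071277/0.041257 = 1.728.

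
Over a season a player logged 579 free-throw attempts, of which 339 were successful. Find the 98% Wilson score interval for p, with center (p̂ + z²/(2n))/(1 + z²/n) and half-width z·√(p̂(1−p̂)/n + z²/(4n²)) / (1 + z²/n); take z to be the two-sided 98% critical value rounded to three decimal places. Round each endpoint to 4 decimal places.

(0.5373, 0.6321)

p̂ = 339/579 = 0.58549; z = 2.326, so z² = 5.410276.
Denominator 1 + z²/n = 1 + 5.410276/579 = 1.009344.
Center = (0.58549 + 0.004672)/1.009344 = 0.58470.
Radicand: p̂(1−p̂)/n + z²/(4n²) = 0.000419156 + 0.000004035 = 0.000423191.
Half-width = 2.326·√0.000423191/1.009344 = 0.04741.
So the interval runs from 0.5373 to 0.6321.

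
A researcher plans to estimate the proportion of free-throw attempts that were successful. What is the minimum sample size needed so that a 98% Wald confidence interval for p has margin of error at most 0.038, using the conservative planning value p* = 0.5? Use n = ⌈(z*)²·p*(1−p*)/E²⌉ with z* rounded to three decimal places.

n = 937

For 98% confidence, z* = 2.326.
p*(1−p*) = 0.50·0.50 = 0.2500.
Required n before rounding: 5.410276 × 0.2500 / 0.038² = 936.682.
⌈936.682⌉ = 937.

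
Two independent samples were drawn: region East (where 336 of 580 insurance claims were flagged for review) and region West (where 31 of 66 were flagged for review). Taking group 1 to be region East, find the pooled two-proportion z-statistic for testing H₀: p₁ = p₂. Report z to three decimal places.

z = 1.703

Sample proportions: p̂₁ = 336/580 = 0.57931 and p̂₂ = 31/66 = 0.46970.
Pooling: p̂ = 367/646 = 0.56811.
Pooled SE = √[0.2453608·0.01687565] ≈ 0.064348.
z = (p̂₁ − p̂₂)/SE = (0.57931 − 0.46970)/0.064348 = 0.10961/0.064348 = 1.703.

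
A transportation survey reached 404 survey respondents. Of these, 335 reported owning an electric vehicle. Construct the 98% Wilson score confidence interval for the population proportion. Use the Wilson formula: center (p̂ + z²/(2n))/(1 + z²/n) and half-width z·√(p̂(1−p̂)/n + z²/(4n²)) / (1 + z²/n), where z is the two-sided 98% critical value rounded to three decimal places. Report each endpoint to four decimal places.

(0.7814, 0.8683)

Here p̂ = 335/404 = 0.82921 and z = 2.326 (z² = 5.410276).
1 + z²/n = 1.013392.
Center = (0.82921 + 0.006696)/1.013392 = 0.82486.
Radicand: p̂(1−p̂)/n + z²/(4n²) = 0.000350550 + 0.000008287 = 0.000358837.
Half-width = z·√(radicand)/denom = 2.326·0.018943/1.013392 = 0.04348.
Interval: 0.82486 ± 0.04348 → (0.7814, 0.8683).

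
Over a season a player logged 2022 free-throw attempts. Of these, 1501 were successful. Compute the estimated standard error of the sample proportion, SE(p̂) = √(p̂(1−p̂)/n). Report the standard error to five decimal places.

p̂ = 1501/2022 = 0.74233.
p̂(1−p̂) = 0.74233·0.25767 = 0.191276.
SE = √(0.191276/2022) = 0.00973.

SE = 0.00973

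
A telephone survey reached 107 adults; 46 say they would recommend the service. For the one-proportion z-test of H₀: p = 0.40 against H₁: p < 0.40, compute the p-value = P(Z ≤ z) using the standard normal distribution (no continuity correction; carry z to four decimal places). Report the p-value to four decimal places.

p-value = 0.7361

The sample proportion is 46/107 = 0.42991.
Under H₀, SE = √(p₀(1−p₀)/n) = √(0.40·0.60/107) = √0.002242991 = 0.047360.
z = (p̂ − p₀)/SE = (46/107 − 0.40)/0.047360 ≈ 0.6315.
From the standard normal, P(Z ≤ z) = 0.7361.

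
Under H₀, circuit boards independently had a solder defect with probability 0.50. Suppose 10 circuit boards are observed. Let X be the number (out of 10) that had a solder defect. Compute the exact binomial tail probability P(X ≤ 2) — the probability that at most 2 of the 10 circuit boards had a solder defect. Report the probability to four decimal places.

X is binomial with n = 10 and p = 0.50.
P(X ≤ 2) = C(10,0)·0.50^0·0.50^10 + C(10,1)·0.50^1·0.50^9 + C(10,2)·0.50^2·0.50^8.
= 0.000977 + 0.009766 + 0.043945 = 0.0547.

P = 0.0547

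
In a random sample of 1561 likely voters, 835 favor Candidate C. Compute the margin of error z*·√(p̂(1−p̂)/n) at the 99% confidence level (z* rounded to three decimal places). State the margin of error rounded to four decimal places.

ME = 0.0325

With x = 835 successes in n = 1561, p̂ = 0.53491.
Standard error of p̂: √(0.248781/1561) = √0.000159373 = 0.012624.
For 99% confidence, z* = 2.576.
ME = 2.576·0.012624 = 0.0325.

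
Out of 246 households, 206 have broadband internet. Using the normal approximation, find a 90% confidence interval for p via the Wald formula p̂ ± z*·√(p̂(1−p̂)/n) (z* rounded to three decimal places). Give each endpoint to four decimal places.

(0.7987, 0.8761)

Sample proportion p̂ = 206/246 = 0.83740.
SE(p̂) = √(0.83740·0.16260/246) = 0.023527.
The 90% critical value is z* = 1.645.
Margin = 1.645·0.023527 = 0.03870.
CI: 0.83740 ± 0.03870 = (0.7987, 0.8761).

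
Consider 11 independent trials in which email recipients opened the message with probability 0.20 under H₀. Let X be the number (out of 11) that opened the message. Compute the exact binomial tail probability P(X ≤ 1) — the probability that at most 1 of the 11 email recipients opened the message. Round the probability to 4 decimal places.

P = 0.3221

X ~ Binomial(n=11, p=0.20).
P(X ≤ 1) = C(11,0)·0.20^0·0.80^11 + C(11,1)·0.20^1·0.80^10.
= 0.085899 + 0.236223 = 0.3221.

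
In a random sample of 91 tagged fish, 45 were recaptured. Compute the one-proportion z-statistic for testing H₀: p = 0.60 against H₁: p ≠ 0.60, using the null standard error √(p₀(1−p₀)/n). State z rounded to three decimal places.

p̂ = 45/91 = 0.49451.
Under H₀, SE = √(p₀(1−p₀)/n) = √(0.60·0.40/91) = √0.002637363 = 0.051355.
Test statistic: z = -0.10549/0.051355 = -2.054.

z = -2.054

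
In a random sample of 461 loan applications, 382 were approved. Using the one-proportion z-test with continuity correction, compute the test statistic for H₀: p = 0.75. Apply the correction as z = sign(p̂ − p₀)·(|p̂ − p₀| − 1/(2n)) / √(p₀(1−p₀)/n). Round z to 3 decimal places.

The sample proportion is 382/461 = 0.82863. p̂ − p₀ = 0.078633.
Continuity correction 1/(2n) = 1/922 = 0.001085.
Corrected numerator: |0.078633| − 0.001085 = 0.077548.
SE₀ = √(0.75·0.25/461) = 0.020167.
z = +0.077548/0.020167 = 3.845.

z = 3.845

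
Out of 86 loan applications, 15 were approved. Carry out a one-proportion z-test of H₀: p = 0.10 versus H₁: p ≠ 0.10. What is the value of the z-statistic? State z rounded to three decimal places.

p̂ = 15/86 = 0.17442.
SE₀ = √(0.10·0.90/86) = 0.032350.
Test statistic: z = 0.07442/0.032350 = 2.300.

z = 2.300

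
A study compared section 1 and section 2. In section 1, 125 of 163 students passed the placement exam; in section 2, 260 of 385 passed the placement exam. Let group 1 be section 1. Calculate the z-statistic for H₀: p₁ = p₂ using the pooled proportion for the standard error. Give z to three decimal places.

z = 2.143

p̂₁ = 125/163 = 0.76687, p̂₂ = 260/385 = 0.67532.
Pooling: p̂ = 385/548 = 0.70255.
Pooled SE = √[0.2089716·0.00873237] ≈ 0.042718.
z = (p̂₁ − p̂₂)/SE = (0.76687 − 0.67532)/0.042718 = 0.09155/0.042718 = 2.143.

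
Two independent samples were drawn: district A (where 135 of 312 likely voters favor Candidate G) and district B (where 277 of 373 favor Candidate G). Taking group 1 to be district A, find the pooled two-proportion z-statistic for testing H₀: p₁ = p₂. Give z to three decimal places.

z = -8.251

Sample proportions: p̂₁ = 135/312 = 0.43269 and p̂₂ = 277/373 = 0.74263.
Pooling: p̂ = 412/685 = 0.60146.
SE = √[p̂(1−p̂)(1/n₁+1/n₂)] = √[0.60146·0.39854·(1/312+1/373)] ≈ 0.037562.
z = -0.30994/0.037562 = -8.251.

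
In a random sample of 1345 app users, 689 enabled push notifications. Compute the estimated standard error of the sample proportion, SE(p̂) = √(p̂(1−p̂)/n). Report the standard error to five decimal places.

SE = 0.01363

With x = 689 successes in n = 1345, p̂ = 0.51227.
p̂(1−p̂) = 0.51227·0.48773 = 0.249849.
Dividing by n and taking the root: √0.000185761 = 0.01363.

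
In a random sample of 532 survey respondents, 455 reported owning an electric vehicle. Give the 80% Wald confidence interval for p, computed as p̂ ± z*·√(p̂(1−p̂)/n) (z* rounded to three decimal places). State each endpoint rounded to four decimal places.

(0.8357, 0.8748)

With x = 455 successes in n = 532, p̂ = 0.85526.
SE = √(p̂(1−p̂)/n) = √(0.123788/532) = 0.015254.
For 80% confidence, z* = 1.282.
Margin of error: 1.282 × 0.015254 = 0.01956.
CI: 0.85526 ± 0.01956 = (0.8357, 0.8748).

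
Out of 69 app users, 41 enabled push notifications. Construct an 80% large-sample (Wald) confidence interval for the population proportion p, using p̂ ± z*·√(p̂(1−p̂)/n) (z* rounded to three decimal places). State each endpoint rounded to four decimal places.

p̂ = 41/69 = 0.59420.
Standard error of p̂: √(0.241126/69) = √0.003494577 = 0.059115.
z* = 1.282 at the 80% level.
Margin = 1.282·0.059115 = 0.07579.
Interval: 0.59420 ± 0.07579 → (0.5184, 0.6700).

(0.5184, 0.6700)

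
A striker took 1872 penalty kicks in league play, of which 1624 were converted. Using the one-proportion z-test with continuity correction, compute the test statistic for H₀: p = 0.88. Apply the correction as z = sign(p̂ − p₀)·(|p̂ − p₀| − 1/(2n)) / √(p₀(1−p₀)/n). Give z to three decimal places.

z = -1.626

Sample proportion p̂ = 1624/1872 = 0.86752. p̂ − p₀ = -0.012479.
1/(2n) = 0.000267.
Corrected numerator: |-0.012479| − 0.000267 = 0.012212.
SE₀ = √(0.88·0.12/1872) = 0.007511.
z = −0.012212/0.007511 = -1.626.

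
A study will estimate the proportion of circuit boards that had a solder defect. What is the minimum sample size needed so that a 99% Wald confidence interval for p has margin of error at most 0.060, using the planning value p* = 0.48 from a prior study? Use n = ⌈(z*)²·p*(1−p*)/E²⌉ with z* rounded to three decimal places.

n = 461

z* = 2.576 at the 99% level.
p*(1−p*) = 0.2496.
Required n before rounding: 6.635776 × 0.2496 / 0.060² = 460.080.
⌈460.080⌉ = 461.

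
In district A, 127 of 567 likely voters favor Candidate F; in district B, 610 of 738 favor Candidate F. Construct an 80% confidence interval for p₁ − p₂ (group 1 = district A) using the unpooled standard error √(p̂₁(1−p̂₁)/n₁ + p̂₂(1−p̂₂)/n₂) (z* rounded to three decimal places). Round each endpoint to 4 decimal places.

(-0.6313, -0.5739)

p̂₁ = 127/567 = 0.22399, p̂₂ = 610/738 = 0.82656; p̂₁ − p̂₂ = -0.60257.
Unpooled SE = √(p̂₁(1−p̂₁)/n₁ + p̂₂(1−p̂₂)/n₂) = √(0.000306554 + 0.000194254) = 0.022379.
z* = 1.282 at the 80% level. Margin of error = 0.02869.
CI: -0.60257 ± 0.02869 = (-0.6313, -0.5739).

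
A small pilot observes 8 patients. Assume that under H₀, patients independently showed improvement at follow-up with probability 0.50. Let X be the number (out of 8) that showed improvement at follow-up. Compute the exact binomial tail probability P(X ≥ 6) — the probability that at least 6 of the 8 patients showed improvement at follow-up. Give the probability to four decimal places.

P = 0.1445

X is binomial with n = 8 and p = 0.50.
P(X ≥ 6) = C(8,6)·0.50^6·0.50^2 + C(8,7)·0.50^7·0.50^1 + C(8,8)·0.50^8·0.50^0.
= 0.109375 + 0.031250 + 0.003906 = 0.1445.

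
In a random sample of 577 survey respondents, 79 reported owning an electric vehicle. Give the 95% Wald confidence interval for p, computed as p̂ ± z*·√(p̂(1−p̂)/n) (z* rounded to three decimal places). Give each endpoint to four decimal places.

(0.1089, 0.1650)

p̂ = 79/577 = 0.13692.
Standard error of p̂: √(0.118169/577) = √0.000204800 = 0.014311.
z* = 1.960 at the 95% level.
Margin of error: 1.960 × 0.014311 = 0.02805.
So the interval runs from 0.1089 to 0.1650.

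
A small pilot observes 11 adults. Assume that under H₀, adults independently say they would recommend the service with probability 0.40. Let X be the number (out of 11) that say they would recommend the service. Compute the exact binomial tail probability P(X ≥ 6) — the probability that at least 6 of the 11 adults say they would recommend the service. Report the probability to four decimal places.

X is binomial with n = 11 and p = 0.40.
P(X ≥ 6) = Σ_{j=6}^{11} C(11,j)·0.40^j·0.60^{11−j}.
= 0.147149 + 0.070071 + 0.023357 + 0.005190 + 0.000692 + 0.000042 = 0.2465.

P = 0.2465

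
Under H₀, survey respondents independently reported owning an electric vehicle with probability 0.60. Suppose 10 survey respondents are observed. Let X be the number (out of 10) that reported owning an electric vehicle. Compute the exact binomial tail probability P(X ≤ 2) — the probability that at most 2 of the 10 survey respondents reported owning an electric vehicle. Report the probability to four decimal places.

X ~ Binomial(n=10, p=0.60).
P(X ≤ 2) = C(10,0)·0.60^0·0.40^10 + C(10,1)·0.60^1·0.40^9 + C(10,2)·0.60^2·0.40^8.
= 0.000105 + 0.001573 + 0.010617 = 0.0123.

P = 0.0123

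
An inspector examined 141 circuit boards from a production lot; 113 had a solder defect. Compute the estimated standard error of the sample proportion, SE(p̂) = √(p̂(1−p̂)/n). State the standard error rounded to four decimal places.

SE = 0.0336

p̂ = 113/141 = 0.80142.
p̂(1−p̂) = 0.159146.
Dividing by n and taking the root: √0.001128695 = 0.0336.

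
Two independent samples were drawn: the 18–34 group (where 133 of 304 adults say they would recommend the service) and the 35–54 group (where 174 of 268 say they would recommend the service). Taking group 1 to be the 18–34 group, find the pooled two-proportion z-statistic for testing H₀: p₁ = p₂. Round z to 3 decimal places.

z = -5.068

p̂₁ = 133/304 = 0.43750, p̂₂ = 174/268 = 0.64925.
Pooled p̂ = (133+174)/(304+268) = 307/572 = 0.53671.
SE = √[p̂(1−p̂)(1/n₁+1/n₂)] = √[0.53671·0.46329·(1/304+1/268)] ≈ 0.041782.
z = (p̂₁ − p̂₂)/SE = (0.43750 − 0.64925)/0.041782 = -0.21175/0.041782 = -5.068.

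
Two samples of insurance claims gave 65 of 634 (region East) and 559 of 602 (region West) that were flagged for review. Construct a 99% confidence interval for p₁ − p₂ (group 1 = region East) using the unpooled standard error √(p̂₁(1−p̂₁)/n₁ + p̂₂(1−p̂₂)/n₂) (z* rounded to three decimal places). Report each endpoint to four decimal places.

(-0.8672, -0.7849)

p̂₁ = 0.10252, p̂₂ = 0.92857, so the observed difference is -0.82605.
SE = √(0.000145130 + 0.000110177) = √0.000255307 = 0.015978.
For 99% confidence, z* = 2.576. Margin = 2.576·0.015978 = 0.04116.
Interval: -0.82605 ± 0.04116 → (-0.8672, -0.7849).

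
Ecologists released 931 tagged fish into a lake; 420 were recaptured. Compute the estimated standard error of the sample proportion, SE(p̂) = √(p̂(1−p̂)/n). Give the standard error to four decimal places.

p̂ = 420/931 = 0.45113.
p̂(1−p̂) = 0.247612.
SE = √(0.247612/931) = 0.0163.

SE = 0.0163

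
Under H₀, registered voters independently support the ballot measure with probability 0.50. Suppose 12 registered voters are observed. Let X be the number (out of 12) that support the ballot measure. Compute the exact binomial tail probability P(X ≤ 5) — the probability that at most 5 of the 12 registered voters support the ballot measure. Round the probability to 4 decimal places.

X is binomial with n = 12 and p = 0.50.
P(X ≤ 5) = Σ_{j=0}^{5} C(12,j)·0.50^j·0.50^{12−j}.
= 0.000244 + 0.002930 + 0.016113 + 0.053711 + 0.120850 + 0.193359 = 0.3872.

P = 0.3872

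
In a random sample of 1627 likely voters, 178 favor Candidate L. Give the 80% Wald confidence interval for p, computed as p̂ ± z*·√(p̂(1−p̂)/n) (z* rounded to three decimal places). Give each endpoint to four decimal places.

(0.0995, 0.1193)

Sample proportion p̂ = 178/1627 = 0.10940.
SE(p̂) = √(0.10940·0.89060/1627) = 0.007739.
For 80% confidence, z* = 1.282.
Margin = 1.282·0.007739 = 0.00992.
So the interval runs from 0.0995 to 0.1193.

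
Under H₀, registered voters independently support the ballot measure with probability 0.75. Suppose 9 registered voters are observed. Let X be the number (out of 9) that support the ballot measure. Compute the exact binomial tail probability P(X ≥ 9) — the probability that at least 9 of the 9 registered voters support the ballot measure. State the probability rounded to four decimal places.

X is binomial with n = 9 and p = 0.75.
P(X ≥ 9) = C(9,9)·0.75^9·0.25^0.
= 0.075085 = 0.0751.

P = 0.0751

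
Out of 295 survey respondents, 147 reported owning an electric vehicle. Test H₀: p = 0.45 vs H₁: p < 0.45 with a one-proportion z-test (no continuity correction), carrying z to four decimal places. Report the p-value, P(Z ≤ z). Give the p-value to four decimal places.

The sample proportion is 147/295 = 0.49831.
Under H₀, SE = √(p₀(1−p₀)/n) = √(0.45·0.55/295) = √0.000838983 = 0.028965.
z = (p̂ − p₀)/SE = (147/295 − 0.45)/0.028965 ≈ 1.6677.
p-value = P(Z ≤ z) with z = 1.6677 → 0.9523.

p-value = 0.9523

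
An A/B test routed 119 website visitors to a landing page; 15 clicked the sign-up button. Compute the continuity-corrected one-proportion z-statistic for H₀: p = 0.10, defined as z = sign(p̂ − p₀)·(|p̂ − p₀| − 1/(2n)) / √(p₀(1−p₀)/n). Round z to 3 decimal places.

With x = 15 successes in n = 119, p̂ = 0.12605. p̂ − p₀ = 0.026050.
1/(2n) = 0.004202.
Corrected numerator: |0.026050| − 0.004202 = 0.021848.
Null standard error: √(0.10·0.90/119) = √0.000756303 = 0.027501.
z = (+)0.021848/0.027501 = 0.794.

z = 0.794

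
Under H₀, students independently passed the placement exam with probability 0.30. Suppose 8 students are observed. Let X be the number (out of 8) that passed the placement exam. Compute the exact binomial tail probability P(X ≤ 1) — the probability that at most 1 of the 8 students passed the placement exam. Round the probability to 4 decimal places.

P = 0.2553

X is binomial with n = 8 and p = 0.30.
P(X ≤ 1) = C(8,0)·0.30^0·0.70^8 + C(8,1)·0.30^1·0.70^7.
= 0.057648 + 0.197650 = 0.2553.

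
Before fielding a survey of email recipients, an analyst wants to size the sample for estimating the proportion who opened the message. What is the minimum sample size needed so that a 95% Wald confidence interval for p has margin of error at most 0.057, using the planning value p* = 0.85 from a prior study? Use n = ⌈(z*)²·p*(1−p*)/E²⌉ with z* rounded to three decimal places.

The 95% critical value is z* = 1.960.
p*(1−p*) = 0.85·0.15 = 0.1275.
(z*)²·p*(1−p*)/E² = 3.841600·0.1275/0.003249 = 150.755.
⌈150.755⌉ = 151.

n = 151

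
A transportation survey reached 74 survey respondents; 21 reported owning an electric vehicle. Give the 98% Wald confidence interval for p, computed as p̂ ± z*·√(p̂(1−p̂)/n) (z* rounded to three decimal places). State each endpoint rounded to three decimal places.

The sample proportion is 21/74 = 0.28378.
SE = √(p̂(1−p̂)/n) = √(0.203251/74) = 0.052408.
The 98% critical value is z* = 2.326.
Margin = 2.326·0.052408 = 0.12190.
CI: 0.28378 ± 0.12190 = (0.162, 0.406).

(0.162, 0.406)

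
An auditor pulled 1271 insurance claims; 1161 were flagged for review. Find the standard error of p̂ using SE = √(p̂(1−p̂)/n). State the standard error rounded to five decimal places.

SE = 0.00789

Sample proportion p̂ = 1161/1271 = 0.91345.
p̂(1−p̂) = 0.079059.
SE = √(0.079059/1271) = 0.00789.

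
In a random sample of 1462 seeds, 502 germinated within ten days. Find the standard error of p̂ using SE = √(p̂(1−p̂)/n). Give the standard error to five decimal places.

SE = 0.01242

p̂ = 502/1462 = 0.34337.
p̂(1−p̂) = 0.34337·0.65663 = 0.225467.
SE = √(0.225467/1462) = 0.01242.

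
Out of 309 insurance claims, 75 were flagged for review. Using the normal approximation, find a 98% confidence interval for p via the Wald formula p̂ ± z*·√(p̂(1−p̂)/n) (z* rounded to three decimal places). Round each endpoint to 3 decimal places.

With x = 75 successes in n = 309, p̂ = 0.24272.
SE(p̂) = √(0.24272·0.75728/309) = 0.024389.
z* = 2.326 at the 98% level.
Margin = 2.326·0.024389 = 0.05673.
CI: 0.24272 ± 0.05673 = (0.186, 0.299).

(0.186, 0.299)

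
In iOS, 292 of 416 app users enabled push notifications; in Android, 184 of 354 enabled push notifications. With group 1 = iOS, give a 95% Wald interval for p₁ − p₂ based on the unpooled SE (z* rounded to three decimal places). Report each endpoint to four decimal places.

p̂₁ = 292/416 = 0.70192, p̂₂ = 184/354 = 0.51977; p̂₁ − p̂₂ = 0.18215.
SE = √(0.000502950 + 0.000705110) = √0.001208060 = 0.034757.
z* = 1.960 at the 95% level. Margin of error = 0.06812.
CI: 0.18215 ± 0.06812 = (0.1140, 0.2503).

(0.1140, 0.2503)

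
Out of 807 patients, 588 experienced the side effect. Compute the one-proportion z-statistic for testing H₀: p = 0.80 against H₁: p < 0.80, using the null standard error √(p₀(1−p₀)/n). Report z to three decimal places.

z = -5.069

p̂ = 588/807 = 0.72862.
SE₀ = √(0.80·0.20/807) = 0.014081.
Test statistic: z = -0.07138/0.014081 = -5.069.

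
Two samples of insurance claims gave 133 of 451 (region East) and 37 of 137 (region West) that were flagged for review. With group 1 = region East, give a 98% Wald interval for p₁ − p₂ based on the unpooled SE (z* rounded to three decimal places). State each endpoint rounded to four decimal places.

p̂₁ = 0.29490, p̂₂ = 0.27007, so the observed difference is 0.02483.
SE = √(0.000461051 + 0.001438931) = √0.001899982 = 0.043589.
z* = 2.326 at the 98% level. Margin = 2.326·0.043589 = 0.10139.
Interval: 0.02483 ± 0.10139 → (-0.0766, 0.1262).

(-0.0766, 0.1262)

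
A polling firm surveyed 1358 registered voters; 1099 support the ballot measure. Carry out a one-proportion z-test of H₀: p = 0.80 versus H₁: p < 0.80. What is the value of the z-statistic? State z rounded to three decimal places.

z = 0.855

The sample proportion is 1099/1358 = 0.80928.
Under H₀, SE = √(p₀(1−p₀)/n) = √(0.80·0.20/1358) = √0.000117820 = 0.010855.
Test statistic: z = 0.00928/0.010855 = 0.855.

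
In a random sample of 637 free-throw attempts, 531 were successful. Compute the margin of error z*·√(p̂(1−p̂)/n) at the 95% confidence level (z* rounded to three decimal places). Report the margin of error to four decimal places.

The sample proportion is 531/637 = 0.83359.
SE = √(p̂(1−p̂)/n) = √(0.138714/637) = 0.014757.
z* = 1.960 at the 95% level.
So ME = 0.0289.

ME = 0.0289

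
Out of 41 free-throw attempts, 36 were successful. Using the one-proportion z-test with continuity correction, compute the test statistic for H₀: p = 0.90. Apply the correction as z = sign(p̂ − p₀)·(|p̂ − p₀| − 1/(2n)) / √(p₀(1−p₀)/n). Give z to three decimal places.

The sample proportion is 36/41 = 0.87805. p̂ − p₀ = -0.021951.
1/(2n) = 0.012195.
Corrected numerator: |-0.021951| − 0.012195 = 0.009756.
SE₀ = √(0.90·0.10/41) = 0.046852.
z = −0.009756/0.046852 = -0.208.

z = -0.208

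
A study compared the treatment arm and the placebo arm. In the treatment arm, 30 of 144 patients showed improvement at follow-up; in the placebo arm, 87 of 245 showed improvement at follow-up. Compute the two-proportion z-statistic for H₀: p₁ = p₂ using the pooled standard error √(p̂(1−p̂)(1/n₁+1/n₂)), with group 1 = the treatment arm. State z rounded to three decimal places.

z = -3.048

Sample proportions: p̂₁ = 30/144 = 0.20833 and p̂₂ = 87/245 = 0.35510.
Pooled p̂ = (30+87)/(144+245) = 117/389 = 0.30077.
Pooled SE = √[0.2103079·0.01102608] ≈ 0.048155.
z = -0.14677/0.048155 = -3.048.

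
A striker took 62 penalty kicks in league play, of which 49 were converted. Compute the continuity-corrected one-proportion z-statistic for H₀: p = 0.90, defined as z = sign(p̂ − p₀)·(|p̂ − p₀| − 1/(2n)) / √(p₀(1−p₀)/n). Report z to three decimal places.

Sample proportion p̂ = 49/62 = 0.79032. p̂ − p₀ = -0.109677.
Continuity correction 1/(2n) = 1/124 = 0.008065.
Corrected numerator: |-0.109677| − 0.008065 = 0.101612.
Null standard error: √(0.90·0.10/62) = √0.001451613 = 0.038100.
z = (−)0.101612/0.038100 = -2.667.

z = -2.667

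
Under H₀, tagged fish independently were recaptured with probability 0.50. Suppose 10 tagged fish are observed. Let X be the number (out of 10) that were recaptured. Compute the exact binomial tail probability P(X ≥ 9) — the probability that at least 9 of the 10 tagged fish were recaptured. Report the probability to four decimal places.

P = 0.0107

X ~ Binomial(n=10, p=0.50).
P(X ≥ 9) = C(10,9)·0.50^9·0.50^1 + C(10,10)·0.50^10·0.50^0.
= 0.009766 + 0.000977 = 0.0107.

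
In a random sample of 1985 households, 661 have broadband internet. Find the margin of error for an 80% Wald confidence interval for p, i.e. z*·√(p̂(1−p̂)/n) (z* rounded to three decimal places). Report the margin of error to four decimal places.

With x = 661 successes in n = 1985, p̂ = 0.33300.
SE = √(p̂(1−p̂)/n) = √(0.222110/1985) = 0.010578.
z* = 1.282 at the 80% level.
Margin of error = z*·SE = 1.282 × 0.010578 = 0.0136.

ME = 0.0136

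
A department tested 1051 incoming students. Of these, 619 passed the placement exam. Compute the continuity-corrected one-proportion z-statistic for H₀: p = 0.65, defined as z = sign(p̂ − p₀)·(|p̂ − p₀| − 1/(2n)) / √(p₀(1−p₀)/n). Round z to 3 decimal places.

Sample proportion p̂ = 619/1051 = 0.58896. p̂ − p₀ = -0.061037.
1/(2n) = 0.000476.
Corrected numerator: |-0.061037| − 0.000476 = 0.060561.
Null standard error: √(0.65·0.35/1051) = √0.000216461 = 0.014713.
z = −0.060561/0.014713 = -4.116.

z = -4.116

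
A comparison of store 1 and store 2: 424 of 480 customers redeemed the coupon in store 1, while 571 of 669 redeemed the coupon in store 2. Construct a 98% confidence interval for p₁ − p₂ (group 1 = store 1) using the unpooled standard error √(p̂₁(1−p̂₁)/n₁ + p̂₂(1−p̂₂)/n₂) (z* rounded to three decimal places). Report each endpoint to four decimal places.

p̂₁ = 424/480 = 0.88333, p̂₂ = 571/669 = 0.85351; p̂₁ − p̂₂ = 0.02982.
SE = √(0.000214699 + 0.000186889) = √0.000401588 = 0.020040.
z* = 2.326 at the 98% level. Margin = 2.326·0.020040 = 0.04661.
So the interval runs from -0.0168 to 0.0764.

(-0.0168, 0.0764)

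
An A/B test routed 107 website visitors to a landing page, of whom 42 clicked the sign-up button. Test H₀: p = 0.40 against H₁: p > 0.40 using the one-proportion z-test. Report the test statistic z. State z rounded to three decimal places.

Sample proportion p̂ = 42/107 = 0.39252.
SE₀ = √(0.40·0.60/107) = 0.047360.
Test statistic: z = -0.00748/0.047360 = -0.158.

z = -0.158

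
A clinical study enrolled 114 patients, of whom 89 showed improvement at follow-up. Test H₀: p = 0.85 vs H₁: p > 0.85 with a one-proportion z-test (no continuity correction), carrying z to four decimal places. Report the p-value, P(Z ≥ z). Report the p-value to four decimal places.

p-value = 0.9809

With x = 89 successes in n = 114, p̂ = 0.78070.
Under H₀, SE = √(p₀(1−p₀)/n) = √(0.85·0.15/114) = √0.001118421 = 0.033443.
z = (p̂ − p₀)/SE = (89/114 − 0.85)/0.033443 ≈ -2.0721.
From the standard normal, P(Z ≥ z) = 0.9809.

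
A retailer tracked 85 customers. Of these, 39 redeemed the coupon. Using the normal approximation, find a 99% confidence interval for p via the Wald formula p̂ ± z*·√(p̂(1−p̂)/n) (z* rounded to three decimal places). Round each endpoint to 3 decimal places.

(0.320, 0.598)

p̂ = 39/85 = 0.45882.
Standard error of p̂: √(0.248304/85) = √0.002921229 = 0.054048.
For 99% confidence, z* = 2.576.
Margin = 2.576·0.054048 = 0.13923.
Interval: 0.45882 ± 0.13923 → (0.320, 0.598).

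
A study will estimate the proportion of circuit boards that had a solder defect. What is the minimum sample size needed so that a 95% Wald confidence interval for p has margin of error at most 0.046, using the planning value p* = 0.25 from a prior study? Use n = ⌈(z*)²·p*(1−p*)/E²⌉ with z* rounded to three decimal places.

n = 341

For 95% confidence, z* = 1.960.
p*(1−p*) = 0.25·0.75 = 0.1875.
(z*)²·p*(1−p*)/E² = 3.841600·0.1875/0.002116 = 340.406.
⌈340.406⌉ = 341.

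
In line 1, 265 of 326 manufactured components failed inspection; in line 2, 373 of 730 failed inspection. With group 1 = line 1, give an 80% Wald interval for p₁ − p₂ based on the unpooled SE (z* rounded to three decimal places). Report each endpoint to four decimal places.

p̂₁ = 0.81288, p̂₂ = 0.51096, so the observed difference is 0.30192.
Unpooled SE = √(p̂₁(1−p̂₁)/n₁ + p̂₂(1−p̂₂)/n₂) = √(0.000466577 + 0.000342301) = 0.028441.
The 80% critical value is z* = 1.282. Margin = 1.282·0.028441 = 0.03646.
CI: 0.30192 ± 0.03646 = (0.2655, 0.3384).

(0.2655, 0.3384)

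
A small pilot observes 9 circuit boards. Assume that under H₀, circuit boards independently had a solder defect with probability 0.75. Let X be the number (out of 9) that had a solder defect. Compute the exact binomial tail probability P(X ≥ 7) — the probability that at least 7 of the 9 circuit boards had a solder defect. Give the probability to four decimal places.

X is binomial with n = 9 and p = 0.75.
P(X ≥ 7) = C(9,7)·0.75^7·0.25^2 + C(9,8)·0.75^8·0.25^1 + C(9,9)·0.75^9·0.25^0.
= 0.300339 + 0.225254 + 0.075085 = 0.6007.

P = 0.6007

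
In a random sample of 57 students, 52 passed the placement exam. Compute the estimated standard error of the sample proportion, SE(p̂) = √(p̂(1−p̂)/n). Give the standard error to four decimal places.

SE = 0.0375

Sample proportion p̂ = 52/57 = 0.91228.
p̂(1−p̂) = 0.080025.
SE = √(0.080025/57) = 0.0375.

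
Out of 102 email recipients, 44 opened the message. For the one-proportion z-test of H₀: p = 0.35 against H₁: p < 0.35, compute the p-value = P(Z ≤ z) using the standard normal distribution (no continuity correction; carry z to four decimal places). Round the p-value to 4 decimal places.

p̂ = 44/102 = 0.43137.
Null standard error: √(0.35·0.65/102) = √0.002230392 = 0.047227.
Test statistic (full precision, shown to 4 dp): z = (44/102 − 0.35)/SE₀ ≈ 1.7230.
p-value = P(Z ≤ z) with z = 1.7230 → 0.9576.

p-value = 0.9576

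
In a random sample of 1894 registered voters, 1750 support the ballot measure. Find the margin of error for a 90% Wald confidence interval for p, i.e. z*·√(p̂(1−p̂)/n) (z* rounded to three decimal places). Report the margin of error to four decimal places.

The sample proportion is 1750/1894 = 0.92397.
SE(p̂) = √(0.92397·0.07603/1894) = 0.006090.
z* = 1.645 at the 90% level.
So ME = 0.0100.

ME = 0.0100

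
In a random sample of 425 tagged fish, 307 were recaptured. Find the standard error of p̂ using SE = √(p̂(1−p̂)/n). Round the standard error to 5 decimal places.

SE = 0.02172

p̂ = 307/425 = 0.72235.
p̂(1−p̂) = 0.72235·0.27765 = 0.200560.
SE = √(0.200560/425) = 0.02172.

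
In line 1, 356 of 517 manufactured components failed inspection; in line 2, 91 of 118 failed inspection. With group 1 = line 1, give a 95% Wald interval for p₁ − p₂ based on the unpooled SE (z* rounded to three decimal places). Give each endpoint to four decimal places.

(-0.1683, 0.0031)

p̂₁ = 356/517 = 0.68859, p̂₂ = 91/118 = 0.77119; p̂₁ − p̂₂ = -0.08260.
Unpooled SE = √(p̂₁(1−p̂₁)/n₁ + p̂₂(1−p̂₂)/n₂) = √(0.000414767 + 0.001495406) = 0.043706.
For 95% confidence, z* = 1.960. Margin = 1.960·0.043706 = 0.08566.
So the interval runs from -0.1683 to 0.0031.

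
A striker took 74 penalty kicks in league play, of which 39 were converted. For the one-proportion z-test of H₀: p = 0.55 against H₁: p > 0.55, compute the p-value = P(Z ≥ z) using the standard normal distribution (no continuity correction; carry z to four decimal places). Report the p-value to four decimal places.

p-value = 0.6544

Sample proportion p̂ = 39/74 = 0.52703.
Under H₀, SE = √(p₀(1−p₀)/n) = √(0.55·0.45/74) = √0.003344595 = 0.057832.
z = (p̂ − p₀)/SE = (39/74 − 0.55)/0.057832 ≈ -0.3972.
From the standard normal, P(Z ≥ z) = 0.6544.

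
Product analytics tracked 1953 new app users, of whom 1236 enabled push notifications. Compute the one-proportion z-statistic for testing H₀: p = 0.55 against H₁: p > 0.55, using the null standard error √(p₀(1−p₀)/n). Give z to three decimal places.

p̂ = 1236/1953 = 0.63287.
Under H₀, SE = √(p₀(1−p₀)/n) = √(0.55·0.45/1953) = √0.000126728 = 0.011257.
z = (p̂ − p₀)/SE = (0.63287 − 0.55)/0.011257 = 7.362.

z = 7.362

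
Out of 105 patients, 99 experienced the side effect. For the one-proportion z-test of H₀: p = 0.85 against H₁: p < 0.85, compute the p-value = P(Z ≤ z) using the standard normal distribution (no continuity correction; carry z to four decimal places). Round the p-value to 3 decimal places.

p-value = 0.996

p̂ = 99/105 = 0.94286.
Null standard error: √(0.85·0.15/105) = √0.001214286 = 0.034847.
Test statistic (full precision, shown to 4 dp): z = (99/105 − 0.85)/SE₀ ≈ 2.6647.
From the standard normal, P(Z ≤ z) = 0.996.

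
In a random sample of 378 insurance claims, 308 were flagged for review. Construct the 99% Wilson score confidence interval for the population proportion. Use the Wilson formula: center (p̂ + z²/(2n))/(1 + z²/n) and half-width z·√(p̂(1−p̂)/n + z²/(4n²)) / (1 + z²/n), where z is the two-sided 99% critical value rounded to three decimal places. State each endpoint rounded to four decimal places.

p̂ = 308/378 = 0.81481; z = 2.576, so z² = 6.635776.
1 + z²/n = 1.017555.
Adjusted center: (0.81481 + z²/(2n))/1.017555 = 0.80938.
Radicand: p̂(1−p̂)/n + z²/(4n²) = 0.000399184 + 0.000011610 = 0.000410794.
Half-width = 2.576·√0.000410794/1.017555 = 0.05131.
Interval: 0.80938 ± 0.05131 → (0.7581, 0.8607).

(0.7581, 0.8607)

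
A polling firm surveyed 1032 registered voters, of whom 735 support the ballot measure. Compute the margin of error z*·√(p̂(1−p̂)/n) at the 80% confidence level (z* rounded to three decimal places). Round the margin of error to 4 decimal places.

ME = 0.0181

With x = 735 successes in n = 1032, p̂ = 0.71221.
SE = √(p̂(1−p̂)/n) = √(0.204967/1032) = 0.014093.
For 80% confidence, z* = 1.282.
Margin of error = z*·SE = 1.282 × 0.014093 = 0.0181.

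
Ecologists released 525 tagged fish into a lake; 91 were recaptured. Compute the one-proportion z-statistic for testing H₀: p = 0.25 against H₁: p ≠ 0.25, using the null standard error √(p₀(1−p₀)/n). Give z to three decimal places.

z = -4.057

Sample proportion p̂ = 91/525 = 0.17333.
Under H₀, SE = √(p₀(1−p₀)/n) = √(0.25·0.75/525) = √0.000357143 = 0.018898.
z = (0.17333 − 0.25)/0.018898 = -0.07667/0.018898 = -4.057.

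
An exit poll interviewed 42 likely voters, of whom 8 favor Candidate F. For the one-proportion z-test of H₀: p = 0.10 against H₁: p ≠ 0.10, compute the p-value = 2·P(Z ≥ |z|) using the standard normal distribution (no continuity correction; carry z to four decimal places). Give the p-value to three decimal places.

p-value = 0.051

Sample proportion p̂ = 8/42 = 0.19048.
Under H₀, SE = √(p₀(1−p₀)/n) = √(0.10·0.90/42) = √0.002142857 = 0.046291.
z = (p̂ − p₀)/SE = (8/42 − 0.10)/0.046291 ≈ 1.9545.
p-value = 2·P(Z ≥ |z|) with z = 1.9545 → 0.051.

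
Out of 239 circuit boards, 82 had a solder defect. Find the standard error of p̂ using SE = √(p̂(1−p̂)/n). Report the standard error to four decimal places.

SE = 0.0307

The sample proportion is 82/239 = 0.34310.
p̂(1−p̂) = 0.225382.
SE = √(0.225382/239) = 0.0307.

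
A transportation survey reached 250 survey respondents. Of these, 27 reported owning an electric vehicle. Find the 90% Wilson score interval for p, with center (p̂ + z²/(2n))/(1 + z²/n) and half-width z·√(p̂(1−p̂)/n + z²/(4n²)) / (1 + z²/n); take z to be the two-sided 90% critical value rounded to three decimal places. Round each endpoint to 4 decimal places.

Here p̂ = 27/250 = 0.10800 and z = 1.645 (z² = 2.706025).
Denominator 1 + z²/n = 1 + 2.706025/250 = 1.010824.
Adjusted center: (0.10800 + z²/(2n))/1.010824 = 0.11220.
Radicand: p̂(1−p̂)/n + z²/(4n²) = 0.000385344 + 0.000010824 = 0.000396168.
Half-width = 1.645·√0.000396168/1.010824 = 0.03239.
Interval: 0.11220 ± 0.03239 → (0.0798, 0.1446).

(0.0798, 0.1446)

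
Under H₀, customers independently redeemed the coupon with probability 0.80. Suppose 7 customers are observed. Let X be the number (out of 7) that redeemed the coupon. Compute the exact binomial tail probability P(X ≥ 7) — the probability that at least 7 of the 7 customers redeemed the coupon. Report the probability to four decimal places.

P = 0.2097

X is binomial with n = 7 and p = 0.80.
P(X ≥ 7) = C(7,7)·0.80^7·0.20^0.
= 0.209715 = 0.2097.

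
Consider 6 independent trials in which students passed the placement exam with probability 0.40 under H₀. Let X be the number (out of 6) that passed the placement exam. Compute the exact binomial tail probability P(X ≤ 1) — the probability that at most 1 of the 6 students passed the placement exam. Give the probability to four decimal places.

P = 0.2333

X ~ Binomial(n=6, p=0.40).
P(X ≤ 1) = C(6,0)·0.40^0·0.60^6 + C(6,1)·0.40^1·0.60^5.
= 0.046656 + 0.186624 = 0.2333.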